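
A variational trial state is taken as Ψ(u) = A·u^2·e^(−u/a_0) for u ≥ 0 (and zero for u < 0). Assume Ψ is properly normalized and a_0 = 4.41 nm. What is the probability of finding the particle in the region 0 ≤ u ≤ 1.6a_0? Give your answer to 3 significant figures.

P ≈ 0.219

The probability is P = ∫ |Ψ|² du over [0, 1.6a_0].
With A² fixed by ∫|Ψ|² = 1, i.e. A² = (3·a_0^5/4)^(−1), substitute and integrate.
Substituting t = u/a_0, A² and the length scale cancel in the ratio: P = ∫_{0}^{1.6} t^4·e^(-2·t) dt / ∫_{0}^{∞} t^4·e^(-2·t) dt.
With ∫ t^4·e^(-2·t) dt = -(t^4/2 + t^3 + 3·t^2/2 + 3·t/2 + 3/4)·e^(-2·t) + C, the region integral is ≈ 0.16454 and the full one is 3/4.
Taking the ratio, P = 0.2194.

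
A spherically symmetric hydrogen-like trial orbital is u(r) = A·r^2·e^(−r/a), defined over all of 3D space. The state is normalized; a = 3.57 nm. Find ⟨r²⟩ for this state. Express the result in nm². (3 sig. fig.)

⟨r^2⟩ ≈ 178 nm^2

The expectation value is the |u|²-weighted average of r^2: ∫ r^2|u|² 4πr² dr.
Using ∫₀^∞ rⁿ e^(−αr) dr = n!/αⁿ⁺¹, since the A² factors cancel between numerator and denominator, ⟨r²⟩ = 14·a^2.
With a = 3.57, ⟨r^2⟩ = 178.4.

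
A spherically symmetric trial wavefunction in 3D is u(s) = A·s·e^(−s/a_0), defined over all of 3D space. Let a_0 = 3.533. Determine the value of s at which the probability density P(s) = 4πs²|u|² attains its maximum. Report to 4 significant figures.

s ≈ 7.066

The maximum of P(s) = 4πs²|u|² occurs where its derivative vanishes.
This gives s = 2·a_0.
With a_0 = 3.533, the most probable radial distance is 7.0660.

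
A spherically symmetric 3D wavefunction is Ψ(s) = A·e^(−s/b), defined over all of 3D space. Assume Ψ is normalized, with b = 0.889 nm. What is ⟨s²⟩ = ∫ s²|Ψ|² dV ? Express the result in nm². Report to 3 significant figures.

⟨s²⟩ = ∫ s^2 |Ψ|² 4πs² ds over the full domain.
The ratio of the moment integral to the normalization integral gives ⟨s²⟩ = 3·b^2.
Putting b = 0.889 gives 2.371.

⟨s^2⟩ ≈ 2.37 nm^2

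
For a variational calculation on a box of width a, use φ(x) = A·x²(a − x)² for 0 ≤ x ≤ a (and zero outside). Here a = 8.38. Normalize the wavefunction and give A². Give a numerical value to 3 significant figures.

Require ∫ |φ|² dx = 1 over the whole domain.
∫|φ|² dx = A²·(a^9/630).
Plugging in a = 8.38 yields A = 0.001758.

A^2 ≈ 0.00000309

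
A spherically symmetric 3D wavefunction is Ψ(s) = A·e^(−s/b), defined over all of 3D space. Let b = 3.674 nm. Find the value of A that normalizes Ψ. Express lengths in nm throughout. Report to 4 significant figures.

The normalization condition is ∫|Ψ|² 4πs² ds = 1 from 0 to ∞.
The angular integral contributes 4π, leaving ∫₀^∞ s²|Ψ|² ds.
Recall ∫₀^∞ s^m e^(−s/β) ds = m!·β^(m+1), the integral (without the A² prefactor) comes out to π·b^3.
Hence A² = 1/[π·b^3].
Plugging in b = 3.674 yields A = 0.080115.

A ≈ 0.08012 nm^(-3/2)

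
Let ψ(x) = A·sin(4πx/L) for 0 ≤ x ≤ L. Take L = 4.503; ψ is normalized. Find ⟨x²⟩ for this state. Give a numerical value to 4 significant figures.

The expectation value is the |ψ|²-weighted average of x^2: ∫ x^2|ψ|² dx.
Evaluating both integrals, ⟨x²⟩ = -L^2/(32·π^2) + L^2/3.
Putting L = 4.503 gives 6.6948.

⟨x^2⟩ ≈ 6.695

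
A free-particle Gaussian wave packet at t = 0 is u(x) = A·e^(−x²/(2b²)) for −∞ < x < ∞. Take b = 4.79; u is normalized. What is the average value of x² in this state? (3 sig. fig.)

⟨x^2⟩ ≈ 11.5

⟨x²⟩ = ∫ x^2 |u|² dx over the full domain.
Evaluating both integrals, ⟨x²⟩ = b^2/2.
With b = 4.79, ⟨x^2⟩ = 11.47.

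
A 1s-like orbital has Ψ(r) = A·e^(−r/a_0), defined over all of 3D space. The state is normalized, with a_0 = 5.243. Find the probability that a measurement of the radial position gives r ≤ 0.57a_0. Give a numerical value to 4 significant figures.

P ≈ 0.1078

With dV = 4πr²dr, the probability is ∫|Ψ|² dV over r ≤ 0.57a_0.
The full normalization integral is A²·[π·a_0^3] = 1, fixing A².
In terms of u = r/a_0 (A², 4π and the length scale all cancel between numerator and denominator), P = [∫_{0}^{0.57} u^2·e^(-2·u) du] / [∫_{0}^{∞} u^2·e^(-2·u) du].
Using ∫ u^2·e^(-2·u) du = -(2·u^2 + 2·u + 1)·e^(-2·u)/4, the numerator is ≈ 0.0269422 and the denominator is 1/4.
The region integral divided by the full integral gives P = 0.10777.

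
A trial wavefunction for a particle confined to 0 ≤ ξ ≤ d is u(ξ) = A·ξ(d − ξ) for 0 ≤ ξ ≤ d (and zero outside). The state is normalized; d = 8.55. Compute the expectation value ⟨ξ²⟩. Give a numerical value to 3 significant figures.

⟨ξ^2⟩ ≈ 20.9

By definition ⟨ξ²⟩ = ∫ ξ^2 |u(ξ)|² dξ.
Evaluating both integrals, ⟨ξ²⟩ = 2·d^2/7.
Putting d = 8.55 gives 20.89.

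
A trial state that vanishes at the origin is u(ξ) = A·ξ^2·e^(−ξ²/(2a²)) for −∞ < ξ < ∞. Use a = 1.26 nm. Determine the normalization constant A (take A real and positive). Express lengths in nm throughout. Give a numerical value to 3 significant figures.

A ≈ 0.487 nm^(-5/2)

The normalization condition is ∫|u|² dξ = 1 from −∞ to ∞.
Differentiating ∫e^(−αξ²) dξ = √(π/α) under α to get the higher moments, with u = A·ξ^2·e^(−ξ²/(2a²)), the integral evaluates to A²·[3·√(π)·a^5/4].
Hence A² = 1/[3·√(π)·a^5/4].
With a = 1.26: A² = 0.2369 and A = 0.4867.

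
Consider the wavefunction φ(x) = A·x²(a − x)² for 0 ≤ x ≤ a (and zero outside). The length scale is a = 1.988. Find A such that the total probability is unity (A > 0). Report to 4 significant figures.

A ≈ 1.140

The normalization condition is ∫|φ|² dx = 1 from 0 to a.
The integral (without the A² prefactor) comes out to a^9/630.
Plugging in a = 1.988 yields A = 1.1397.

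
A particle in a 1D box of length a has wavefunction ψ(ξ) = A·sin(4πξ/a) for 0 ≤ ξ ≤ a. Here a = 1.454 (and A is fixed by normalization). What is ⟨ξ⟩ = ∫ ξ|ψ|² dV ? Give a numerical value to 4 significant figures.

⟨ξ⟩ ≈ 0.7270

By definition ⟨ξ⟩ = ∫ ξ |ψ(ξ)|² dξ.
Evaluating both integrals, ⟨ξ⟩ = a/2.
Putting a = 1.454 gives 0.72700.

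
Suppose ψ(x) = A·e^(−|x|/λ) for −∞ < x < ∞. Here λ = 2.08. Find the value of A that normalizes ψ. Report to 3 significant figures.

Require ∫ |ψ|² dx = 1 over the whole domain.
Carrying out the integral gives A² · λ.
Plugging in λ = 2.08 yields A = 0.6934.

A ≈ 0.693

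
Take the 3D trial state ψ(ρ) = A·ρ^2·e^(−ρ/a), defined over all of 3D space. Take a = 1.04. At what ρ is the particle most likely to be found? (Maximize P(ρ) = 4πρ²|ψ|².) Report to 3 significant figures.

ρ ≈ 3.12

Set d/dρ [P(ρ) = 4πρ²|ψ|²] = 0 and solve for ρ > 0.
This gives ρ = 3·a.
With a = 1.04, the most probable radial distance is 3.120.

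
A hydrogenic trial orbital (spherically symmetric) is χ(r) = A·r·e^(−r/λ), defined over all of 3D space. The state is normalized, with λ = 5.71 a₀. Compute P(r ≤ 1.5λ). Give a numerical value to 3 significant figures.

With dV = 4πr²dr, the probability is ∫|χ|² dV over r ≤ 1.5λ.
Normalization gives A² = 1/(3·π·λ^5).
In terms of u = r/λ (A², 4π and the length scale all cancel between numerator and denominator), P = [∫_{0}^{1.5} u^4·e^(-2·u) du] / [∫_{0}^{∞} u^4·e^(-2·u) du].
Using ∫ u^4·e^(-2·u) du = -(u^4/2 + u^3 + 3·u^2/2 + 3·u/2 + 3/4)·e^(-2·u), the numerator is 3/4 - 393·e^(-3)/32 and the denominator is 3/4.
This evaluates to P = 0.1847.

P ≈ 0.185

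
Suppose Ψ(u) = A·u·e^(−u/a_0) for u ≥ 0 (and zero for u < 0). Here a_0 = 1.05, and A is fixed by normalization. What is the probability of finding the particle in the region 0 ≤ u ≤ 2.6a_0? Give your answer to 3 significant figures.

P ≈ 0.891

|Ψ|² is the probability density, so P = ∫_{0}^{2.6a_0} |Ψ|² du.
With A² fixed by ∫|Ψ|² = 1, i.e. A² = (a_0^3/4)^(−1), substitute and integrate.
Substituting t = u/a_0, A² and the length scale cancel in the ratio: P = ∫_{0}^{2.6} t^2·e^(-2·t) dt / ∫_{0}^{∞} t^2·e^(-2·t) dt.
An antiderivative of t^2·e^(-2·t) is -(2·t^2 + 2·t + 1)·e^(-2·t)/4; evaluating from 0 to 2.6 gives 1/4 - 493·e^(-26/5)/100, while the full integral is 1/4.
This works out to P = 0.8912.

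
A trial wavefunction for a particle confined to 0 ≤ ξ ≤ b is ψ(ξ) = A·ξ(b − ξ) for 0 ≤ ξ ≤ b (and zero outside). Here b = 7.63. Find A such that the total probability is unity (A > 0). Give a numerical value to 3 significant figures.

We need A² ∫|f|² dξ = 1, taking the integral from 0 to b.
Expanding the polynomial and integrating term by term, ∫|ψ|² dξ = A²·(b^5/30).
So A² = (b^5/30)^(−1).
Substituting b = 7.63 gives A² = 0.001160, so A = 0.03406.

A ≈ 0.0341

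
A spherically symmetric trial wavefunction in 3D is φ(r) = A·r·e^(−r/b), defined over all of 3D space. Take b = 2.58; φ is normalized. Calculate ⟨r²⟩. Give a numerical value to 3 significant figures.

⟨r^2⟩ ≈ 49.9

By definition ⟨r²⟩ = ∫ r^2 |φ(r)|² 4πr² dr.
Recall ∫₀^∞ r^m e^(−r/β) dr = m!·β^(m+1), the ratio of the moment integral to the normalization integral gives ⟨r²⟩ = 15·b^2/2.
With b = 2.58, ⟨r^2⟩ = 49.92.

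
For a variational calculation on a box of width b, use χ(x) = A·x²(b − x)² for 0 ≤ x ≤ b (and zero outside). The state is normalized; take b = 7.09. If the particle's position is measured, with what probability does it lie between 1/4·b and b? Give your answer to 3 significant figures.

P ≈ 0.951

|χ|² is the probability density, so P = ∫_{1/4·b}^{b} |χ|² dx.
With A² fixed by ∫|χ|² = 1, i.e. A² = (b^9/630)^(−1), substitute and integrate.
Substituting u = x/b, A² and the length scale cancel in the ratio: P = ∫_{1/4}^{1} u^4·(1 - u)^4 du / ∫_{0}^{1} u^4·(1 - u)^4 du.
An antiderivative of u^4·(1 - u)^4 is u^5·(70·u^4 - 315·u^3 + 540·u^2 - 420·u + 126)/630; evaluating from 1/4 to 1 gives ≈ 0.0015096, while the full integral is 1/630.
The result is P = 0.9511.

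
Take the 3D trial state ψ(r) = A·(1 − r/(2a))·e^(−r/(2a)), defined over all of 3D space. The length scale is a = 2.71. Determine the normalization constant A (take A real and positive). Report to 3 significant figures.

A ≈ 0.0447

Require ∫ |ψ|² 4πr² dr = 1 over the whole domain.
The angular integral contributes 4π, leaving ∫₀^∞ r²|ψ|² dr.
With ∫₀^∞ r^4 e^(−αr) dr = 4!/α^5, with ψ = A·(1 − r/(2a))·e^(−r/(2a)), the integral evaluates to A²·[8·π·a^3].
Hence A² = 1/[8·π·a^3].
Plugging in a = 2.71 yields A = 0.04471.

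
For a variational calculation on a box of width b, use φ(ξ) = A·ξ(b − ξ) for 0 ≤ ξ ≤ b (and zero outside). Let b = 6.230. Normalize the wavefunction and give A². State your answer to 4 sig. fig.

Require ∫ |φ|² dξ = 1 over the whole domain.
Expanding the polynomial and integrating term by term, carrying out the integral gives A² · b^5/30.
Hence A² = 1/[b^5/30].
Substituting b = 6.230 gives A² = 0.0031965, so A = 0.056538.

A^2 ≈ 0.003197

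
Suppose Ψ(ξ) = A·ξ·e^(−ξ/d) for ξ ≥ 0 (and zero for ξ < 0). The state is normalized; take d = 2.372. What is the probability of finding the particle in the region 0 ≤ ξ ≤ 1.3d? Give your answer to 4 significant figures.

P ≈ 0.4816

|Ψ|² is the probability density, so P = ∫_{0}^{1.3d} |Ψ|² dξ.
Since A² = 1/(d^3/4), this is the region integral divided by the full normalization integral.
Substituting u = ξ/d, A² and the length scale cancel in the ratio: P = ∫_{0}^{1.3} u^2·e^(-2·u) du / ∫_{0}^{∞} u^2·e^(-2·u) du.
An antiderivative of u^2·e^(-2·u) is -(2·u^2 + 2·u + 1)·e^(-2·u)/4; evaluating from 0 to 1.3 gives 1/4 - 349·e^(-13/5)/200, while the full integral is 1/4.
Taking the ratio, P = 0.48157.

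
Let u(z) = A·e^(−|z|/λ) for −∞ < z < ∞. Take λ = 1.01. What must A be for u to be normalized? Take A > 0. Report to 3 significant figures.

The normalization condition is ∫|u|² dz = 1 from −∞ to ∞.
The integral (without the A² prefactor) comes out to λ.
So A² = (λ)^(−1).
Plugging in λ = 1.01 yields A = 0.9950.

A ≈ 0.995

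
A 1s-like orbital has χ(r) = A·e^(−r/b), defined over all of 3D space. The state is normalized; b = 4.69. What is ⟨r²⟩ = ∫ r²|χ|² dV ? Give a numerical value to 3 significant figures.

⟨r²⟩ = ∫ r^2 |χ|² 4πr² dr over the full domain.
Evaluating both integrals, ⟨r²⟩ = 3·b^2.
With b = 4.69, ⟨r^2⟩ = 65.99.

⟨r^2⟩ ≈ 66.0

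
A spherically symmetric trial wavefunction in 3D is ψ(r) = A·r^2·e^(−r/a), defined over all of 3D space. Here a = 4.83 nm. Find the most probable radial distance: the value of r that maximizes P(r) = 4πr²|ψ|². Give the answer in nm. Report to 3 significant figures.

The maximum of P(r) = 4πr²|ψ|² occurs where its derivative vanishes.
This gives r = 3·a.
With a = 4.83, the most probable radial distance is 14.49 nm.

r ≈ 14.5 nm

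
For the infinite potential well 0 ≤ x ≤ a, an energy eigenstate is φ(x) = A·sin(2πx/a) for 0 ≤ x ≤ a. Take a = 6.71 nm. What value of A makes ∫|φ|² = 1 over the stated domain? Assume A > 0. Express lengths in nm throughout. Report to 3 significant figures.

We need A² ∫|f|² dx = 1, taking the integral from 0 to a.
Using sin²θ = (1 − cos 2θ)/2, with φ = A·sin(2πx/a), the integral evaluates to A²·[a/2].
Setting this equal to 1 gives A² = 1/(a/2).
Substituting a = 6.71 gives A² = 0.2981, so A = 0.5460.

A ≈ 0.546 nm^(-1/2)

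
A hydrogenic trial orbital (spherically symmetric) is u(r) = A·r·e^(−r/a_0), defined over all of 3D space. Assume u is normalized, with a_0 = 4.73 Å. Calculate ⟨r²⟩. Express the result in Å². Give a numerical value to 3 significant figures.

⟨r^2⟩ ≈ 168 Å^2

By definition ⟨r²⟩ = ∫ r^2 |u(r)|² 4πr² dr.
With ∫₀^∞ r^6 e^(−αr) dr = 6!/α^7, the ratio of the moment integral to the normalization integral gives ⟨r²⟩ = 15·a_0^2/2.
Putting a_0 = 4.73 gives 167.8.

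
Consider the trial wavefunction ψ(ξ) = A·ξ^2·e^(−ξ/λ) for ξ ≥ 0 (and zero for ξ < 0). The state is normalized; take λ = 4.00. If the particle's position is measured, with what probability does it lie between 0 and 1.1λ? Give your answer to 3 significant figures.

The probability is P = ∫ |ψ|² dξ over [0, 1.1λ].
Since A² = 1/(3·λ^5/4), this is the region integral divided by the full normalization integral.
Substituting u = ξ/λ, A² and the length scale cancel in the ratio: P = ∫_{0}^{1.1} u^4·e^(-2·u) du / ∫_{0}^{∞} u^4·e^(-2·u) du.
Using ∫ u^4·e^(-2·u) du = -(u^4/2 + u^3 + 3·u^2/2 + 3·u/2 + 3/4)·e^(-2·u), the numerator is ≈ 0.054372 and the denominator is 3/4.
This works out to P = 0.07250.

P ≈ 0.0725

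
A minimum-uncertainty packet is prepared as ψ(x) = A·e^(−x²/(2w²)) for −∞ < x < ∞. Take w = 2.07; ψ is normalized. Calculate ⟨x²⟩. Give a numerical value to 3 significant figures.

The expectation value is the |ψ|²-weighted average of x^2: ∫ x^2|ψ|² dx.
The ratio of the moment integral to the normalization integral gives ⟨x²⟩ = w^2/2.
Putting w = 2.07 gives 2.142.

⟨x^2⟩ ≈ 2.14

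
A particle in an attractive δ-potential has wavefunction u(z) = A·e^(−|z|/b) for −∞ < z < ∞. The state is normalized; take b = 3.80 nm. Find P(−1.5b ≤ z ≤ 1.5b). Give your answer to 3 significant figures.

|u|² is the probability density, so P = ∫_{−1.5b}^{1.5b} |u|² dz.
The normalization integral ∫|u|²dz over the whole domain equals b·A², and A² cancels in the ratio.
Both integrals are even about z = 0, so only the z ≥ 0 halves are needed (the factors of 2 cancel). Substituting t = z/b, A² and the length scale cancel in the ratio: P = ∫_{0}^{1.5} e^(-2·t) dt / ∫_{0}^{∞} e^(-2·t) dt.
Using ∫ e^(-2·t) dt = -e^(-2·t)/2, the numerator is 1/2 - e^(-3)/2 and the denominator is 1/2.
Taking the ratio, P = 0.9502.

P ≈ 0.950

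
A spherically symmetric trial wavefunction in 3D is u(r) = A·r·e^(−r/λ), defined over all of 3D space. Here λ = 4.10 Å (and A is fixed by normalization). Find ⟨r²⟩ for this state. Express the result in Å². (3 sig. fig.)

By definition ⟨r²⟩ = ∫ r^2 |u(r)|² 4πr² dr.
Evaluating both integrals, ⟨r²⟩ = 15·λ^2/2.
Putting λ = 4.10 gives 126.1.

⟨r^2⟩ ≈ 126 Å^2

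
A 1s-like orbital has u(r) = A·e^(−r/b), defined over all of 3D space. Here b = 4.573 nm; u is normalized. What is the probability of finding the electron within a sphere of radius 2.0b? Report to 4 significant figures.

P ≈ 0.7619

P = ∫ |u|² 4πr² dr over r ≤ 2.0b.
A² is fixed by ∫₀^∞ 4πr²|u|² dr = 1, i.e. A² = (π·b^3)^(−1).
Let t = r/b; then A², 4π and the length scale all cancel, so P = ∫_{0}^{2.0} t^2·e^(-2·t) dt ÷ ∫_{0}^{∞} t^2·e^(-2·t) dt.
An antiderivative of t^2·e^(-2·t) is -(2·t^2 + 2·t + 1)·e^(-2·t)/4; evaluating from 0 to 2.0 gives 1/4 - 13·e^(-4)/4, while the full integral is 1/4.
This evaluates to P = 0.76190.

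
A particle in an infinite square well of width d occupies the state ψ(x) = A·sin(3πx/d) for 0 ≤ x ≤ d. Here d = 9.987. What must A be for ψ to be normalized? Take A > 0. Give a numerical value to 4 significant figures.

Require ∫ |ψ|² dx = 1 over the whole domain.
With ∫₀^d sin²(nπx/d) dx = d/2, with ψ = A·sin(3πx/d), the integral evaluates to A²·[d/2].
Hence A² = 1/[d/2].
With d = 9.987: A² = 0.20026 and A = 0.44750.

A ≈ 0.4475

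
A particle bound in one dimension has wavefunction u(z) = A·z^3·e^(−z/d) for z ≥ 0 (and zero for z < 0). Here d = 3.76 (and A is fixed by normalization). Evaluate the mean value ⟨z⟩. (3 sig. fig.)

By definition ⟨z⟩ = ∫ z |u(z)|² dz.
The ratio of the moment integral to the normalization integral gives ⟨z⟩ = 7·d/2.
With d = 3.76, ⟨z⟩ = 13.16.

⟨z⟩ ≈ 13.2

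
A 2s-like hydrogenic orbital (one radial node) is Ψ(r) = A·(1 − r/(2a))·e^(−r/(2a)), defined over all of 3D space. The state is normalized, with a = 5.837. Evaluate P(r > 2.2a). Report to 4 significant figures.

P ≈ 0.9472

With dV = 4πr²dr, the probability is ∫|Ψ|² dV over r > 2.2a.
The full normalization integral is A²·[8·π·a^3] = 1, fixing A².
In terms of u = r/a (A², 4π and the length scale all cancel between numerator and denominator), P = [∫_{2.2}^{∞} u^2·(1 - u/2)^2·e^(-u) du] / [∫_{0}^{∞} u^2·(1 - u/2)^2·e^(-u) du].
An antiderivative of u^2·(1 - u/2)^2·e^(-u) is -(u^4/4 + u^2 + 2·u + 2)·e^(-u); evaluating from 2.2 to ∞ gives ≈ 1.89434, while the full integral is 2.
The region integral divided by the full integral gives P = 0.94717.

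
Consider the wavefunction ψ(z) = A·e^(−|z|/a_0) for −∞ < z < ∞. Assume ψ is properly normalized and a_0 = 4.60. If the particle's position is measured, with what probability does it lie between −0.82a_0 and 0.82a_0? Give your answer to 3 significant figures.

P = ∫_{−0.82a_0}^{0.82a_0} |ψ(z)|² dz.
The normalization integral ∫|ψ|²dz over the whole domain equals a_0·A², and A² cancels in the ratio.
Both integrals are even about z = 0, so only the z ≥ 0 halves are needed (the factors of 2 cancel). Substituting u = z/a_0, A² and the length scale cancel in the ratio: P = ∫_{0}^{0.82} e^(-2·u) du / ∫_{0}^{∞} e^(-2·u) du.
Using ∫ e^(-2·u) du = -e^(-2·u)/2, the numerator is 1/2 - e^(-41/25)/2 and the denominator is 1/2.
This works out to P = 0.8060.

P ≈ 0.806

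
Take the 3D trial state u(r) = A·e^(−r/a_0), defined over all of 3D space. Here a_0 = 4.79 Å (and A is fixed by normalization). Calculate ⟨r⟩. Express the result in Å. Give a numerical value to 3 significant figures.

The expectation value is the |u|²-weighted average of r: ∫ r|u|² 4πr² dr.
Using ∫₀^∞ rⁿ e^(−αr) dr = n!/αⁿ⁺¹, since the A² factors cancel between numerator and denominator, ⟨r⟩ = 3·a_0/2.
With a_0 = 4.79, ⟨r⟩ = 7.185.

⟨r⟩ ≈ 7.19 Å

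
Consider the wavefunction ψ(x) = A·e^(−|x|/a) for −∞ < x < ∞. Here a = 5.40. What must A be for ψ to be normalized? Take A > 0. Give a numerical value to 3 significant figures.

A ≈ 0.430

Normalization requires ∫|ψ|² dx = 1, integrated from −∞ to ∞.
Recall ∫₀^∞ x^m e^(−x/β) dx = m!·β^(m+1), with ψ = A·e^(−|x|/a), the integral evaluates to A²·[a].
So A² = (a)^(−1).
With a = 5.40: A² = 0.1852 and A = 0.4303.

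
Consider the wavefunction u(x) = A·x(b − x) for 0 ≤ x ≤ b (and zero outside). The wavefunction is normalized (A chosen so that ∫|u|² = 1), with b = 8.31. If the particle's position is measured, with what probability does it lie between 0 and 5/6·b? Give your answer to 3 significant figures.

P ≈ 0.965

|u|² is the probability density, so P = ∫_{0}^{5/6·b} |u|² dx.
The normalization integral ∫|u|²dx over the whole domain equals b^5/30·A², and A² cancels in the ratio.
Let t = x/b; then A² and the length scale cancel, so P = ∫_{0}^{5/6} t^2·(1 - t)^2 dt ÷ ∫_{0}^{1} t^2·(1 - t)^2 dt.
An antiderivative of t^2·(1 - t)^2 is t^3·(6·t^2 - 15·t + 10)/30; evaluating from 0 to 5/6 gives 125/3888, while the full integral is 1/30.
Evaluating gives P = 625/648.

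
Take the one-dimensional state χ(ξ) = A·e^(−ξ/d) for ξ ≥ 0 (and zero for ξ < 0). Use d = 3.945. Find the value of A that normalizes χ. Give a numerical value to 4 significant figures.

Normalization requires ∫|χ|² dξ = 1, integrated from 0 to ∞.
Using ∫₀^∞ ξⁿ e^(−αξ) dξ = n!/αⁿ⁺¹, carrying out the integral gives A² · d/2.
So A² = (d/2)^(−1).
Substituting d = 3.945 gives A² = 0.50697, so A = 0.71202.

A ≈ 0.7120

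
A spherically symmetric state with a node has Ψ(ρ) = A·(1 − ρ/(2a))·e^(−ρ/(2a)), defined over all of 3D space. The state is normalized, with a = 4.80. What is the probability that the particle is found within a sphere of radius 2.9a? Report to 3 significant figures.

Integrate the radial probability density 4πρ²|Ψ|² over ρ ≤ 2.9a.
A² is fixed by ∫₀^∞ 4πρ²|Ψ|² dρ = 1, i.e. A² = (8·π·a^3)^(−1).
In terms of u = ρ/a (A², 4π and the length scale all cancel between numerator and denominator), P = [∫_{0}^{2.9} u^2·(1 - u/2)^2·e^(-u) du] / [∫_{0}^{∞} u^2·(1 - u/2)^2·e^(-u) du].
With ∫ u^2·(1 - u/2)^2·e^(-u) du = -(u^4/4 + u^2 + 2·u + 2)·e^(-u) + C, the region integral is ≈ 0.13515 and the full one is 2.
The region integral divided by the full integral gives P = 0.06758.

P ≈ 0.0676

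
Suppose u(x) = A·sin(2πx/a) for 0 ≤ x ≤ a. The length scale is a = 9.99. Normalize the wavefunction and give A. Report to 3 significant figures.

A ≈ 0.447

Require ∫ |u|² dx = 1 over the whole domain.
Using sin²θ = (1 − cos 2θ)/2, with u = A·sin(2πx/a), the integral evaluates to A²·[a/2].
So A² = (a/2)^(−1).
Plugging in a = 9.99 yields A = 0.4474.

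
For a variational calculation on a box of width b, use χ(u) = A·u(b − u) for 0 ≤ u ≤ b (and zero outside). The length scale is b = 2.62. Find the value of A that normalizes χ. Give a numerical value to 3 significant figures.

A ≈ 0.493

Require ∫ |χ|² du = 1 over the whole domain.
Expanding the polynomial and integrating term by term, carrying out the integral gives A² · b^5/30.
So A² = (b^5/30)^(−1).
Substituting b = 2.62 gives A² = 0.2430, so A = 0.4930.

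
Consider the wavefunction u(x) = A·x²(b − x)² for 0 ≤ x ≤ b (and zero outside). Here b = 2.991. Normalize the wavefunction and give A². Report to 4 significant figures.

We need A² ∫|f|² dx = 1, taking the integral from 0 to b.
Expanding the polynomial and integrating term by term, with u = A·x²(b − x)², the integral evaluates to A²·[b^9/630].
Hence A² = 1/[b^9/630].
Substituting b = 2.991 gives A² = 0.032885, so A = 0.18134.

A^2 ≈ 0.03288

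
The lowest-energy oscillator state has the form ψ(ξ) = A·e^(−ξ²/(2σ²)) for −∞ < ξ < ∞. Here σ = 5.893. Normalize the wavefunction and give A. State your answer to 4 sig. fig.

The normalization condition is ∫|ψ|² dξ = 1 from −∞ to ∞.
The integral (without the A² prefactor) comes out to √(π)·σ.
Substituting σ = 5.893 gives A² = 0.095739, so A = 0.30942.

A ≈ 0.3094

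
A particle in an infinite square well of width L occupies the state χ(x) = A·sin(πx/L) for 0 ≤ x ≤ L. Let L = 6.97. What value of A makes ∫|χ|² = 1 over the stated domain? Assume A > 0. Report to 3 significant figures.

The normalization condition is ∫|χ|² dx = 1 from 0 to L.
Using sin²θ = (1 − cos 2θ)/2, with χ = A·sin(πx/L), the integral evaluates to A²·[L/2].
With L = 6.97: A² = 0.2869 and A = 0.5357.

A ≈ 0.536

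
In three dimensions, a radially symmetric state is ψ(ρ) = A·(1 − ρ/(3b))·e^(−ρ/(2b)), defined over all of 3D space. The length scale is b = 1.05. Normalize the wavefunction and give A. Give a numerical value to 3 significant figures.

The normalization condition is ∫|ψ|² 4πρ² dρ = 1 from 0 to ∞.
Using ∫₀^∞ ρⁿ e^(−αρ) dρ = n!/αⁿ⁺¹, ∫|ψ|² 4πρ² dρ = A²·(8·π·b^3/3).
So A² = (8·π·b^3/3)^(−1).
Substituting b = 1.05 gives A² = 0.1031, so A = 0.3211.

A ≈ 0.321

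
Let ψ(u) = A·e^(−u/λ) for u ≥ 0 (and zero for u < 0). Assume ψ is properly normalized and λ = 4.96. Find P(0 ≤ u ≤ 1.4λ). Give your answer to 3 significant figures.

P ≈ 0.939

|ψ|² is the probability density, so P = ∫_{0}^{1.4λ} |ψ|² du.
Since A² = 1/(λ/2), this is the region integral divided by the full normalization integral.
In terms of t = u/λ (A² and the length scale cancel between numerator and denominator), P = [∫_{0}^{1.4} e^(-2·t) dt] / [∫_{0}^{∞} e^(-2·t) dt].
With ∫ e^(-2·t) dt = -e^(-2·t)/2 + C, the region integral is 1/2 - e^(-14/5)/2 and the full one is 1/2.
Evaluating gives P = 0.9392.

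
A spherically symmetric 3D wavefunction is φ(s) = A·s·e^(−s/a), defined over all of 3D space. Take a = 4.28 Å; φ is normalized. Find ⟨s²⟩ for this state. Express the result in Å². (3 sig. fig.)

⟨s^2⟩ ≈ 137 Å^2

⟨s²⟩ = ∫ s^2 |φ|² 4πs² ds over the full domain.
With ∫₀^∞ s^6 e^(−αs) ds = 6!/α^7, since the A² factors cancel between numerator and denominator, ⟨s²⟩ = 15·a^2/2.
With a = 4.28, ⟨s^2⟩ = 137.4.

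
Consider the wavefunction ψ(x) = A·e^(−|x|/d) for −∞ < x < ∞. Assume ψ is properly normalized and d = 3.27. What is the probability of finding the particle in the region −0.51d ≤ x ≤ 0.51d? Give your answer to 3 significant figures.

The probability is P = ∫ |ψ|² dx over [−0.51d, 0.51d].
With A² fixed by ∫|ψ|² = 1, i.e. A² = (d)^(−1), substitute and integrate.
By symmetry take twice the x ≥ 0 contribution in numerator and denominator; the 2's cancel. Let u = x/d; then A² and the length scale cancel, so P = ∫_{0}^{0.51} e^(-2·u) du ÷ ∫_{0}^{∞} e^(-2·u) du.
Using ∫ e^(-2·u) du = -e^(-2·u)/2, the numerator is 1/2 - e^(-51/50)/2 and the denominator is 1/2.
The result is P = 0.6394.

P ≈ 0.639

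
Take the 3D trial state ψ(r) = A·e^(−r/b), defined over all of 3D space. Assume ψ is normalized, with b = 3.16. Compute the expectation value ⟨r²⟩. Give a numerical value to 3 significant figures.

⟨r^2⟩ ≈ 30.0

The expectation value is the |ψ|²-weighted average of r^2: ∫ r^2|ψ|² 4πr² dr.
Using ∫₀^∞ rⁿ e^(−αr) dr = n!/αⁿ⁺¹, since the A² factors cancel between numerator and denominator, ⟨r²⟩ = 3·b^2.
With b = 3.16, ⟨r^2⟩ = 29.96.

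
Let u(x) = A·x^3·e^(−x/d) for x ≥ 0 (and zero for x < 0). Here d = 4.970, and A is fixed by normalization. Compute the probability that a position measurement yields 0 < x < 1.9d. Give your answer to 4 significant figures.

The probability is P = ∫ |u|² dx over [0, 1.9d].
Since A² = 1/(45·d^7/8), this is the region integral divided by the full normalization integral.
Let t = x/d; then A² and the length scale cancel, so P = ∫_{0}^{1.9} t^6·e^(-2·t) dt ÷ ∫_{0}^{∞} t^6·e^(-2·t) dt.
An antiderivative of t^6·e^(-2·t) is -(4·t^6 + 12·t^5 + 30·t^4 + 60·t^3 + 90·t^2 + 90·t + 45)·e^(-2·t)/8; evaluating from 0 to 1.9 gives ≈ 0.511270, while the full integral is 45/8.
The result is P = 0.090892.

P ≈ 0.09089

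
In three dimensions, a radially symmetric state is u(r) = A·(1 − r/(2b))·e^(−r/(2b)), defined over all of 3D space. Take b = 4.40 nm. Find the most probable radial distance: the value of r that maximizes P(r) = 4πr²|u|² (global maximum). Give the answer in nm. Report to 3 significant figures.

r ≈ 23.0 nm

The maximum of P(r) = 4πr²|u|² occurs where its derivative vanishes.
Solving yields r = b·(√(5) + 3).
With b = 4.40, the most probable radial distance is 23.04 nm.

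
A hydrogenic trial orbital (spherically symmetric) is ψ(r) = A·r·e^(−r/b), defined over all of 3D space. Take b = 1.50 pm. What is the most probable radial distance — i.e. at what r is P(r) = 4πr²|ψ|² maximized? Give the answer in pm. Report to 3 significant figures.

r ≈ 3.00 pm

Differentiate P(r) = 4πr²|ψ|² with respect to r and set to zero.
This gives r = 2·b.
With b = 1.50, the most probable radial distance is 3.000 pm.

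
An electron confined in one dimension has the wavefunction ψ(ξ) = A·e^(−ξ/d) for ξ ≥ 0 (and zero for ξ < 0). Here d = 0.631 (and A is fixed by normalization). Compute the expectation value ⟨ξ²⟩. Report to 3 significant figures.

⟨ξ^2⟩ ≈ 0.199

The expectation value is the |ψ|²-weighted average of ξ^2: ∫ ξ^2|ψ|² dξ.
Using ∫₀^∞ ξⁿ e^(−αξ) dξ = n!/αⁿ⁺¹, since the A² factors cancel between numerator and denominator, ⟨ξ²⟩ = d^2/2.
Putting d = 0.631 gives 0.1991.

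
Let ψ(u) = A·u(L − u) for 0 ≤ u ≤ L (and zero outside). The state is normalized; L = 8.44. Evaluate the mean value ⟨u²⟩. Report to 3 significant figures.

⟨u²⟩ = ∫ u^2 |ψ|² du over the full domain.
Expanding the polynomial and integrating term by term, evaluating both integrals, ⟨u²⟩ = 2·L^2/7.
With L = 8.44, ⟨u^2⟩ = 20.35.

⟨u^2⟩ ≈ 20.4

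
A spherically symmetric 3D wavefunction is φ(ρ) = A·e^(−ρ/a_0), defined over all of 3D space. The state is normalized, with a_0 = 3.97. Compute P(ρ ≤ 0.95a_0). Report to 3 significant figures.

P = ∫ |φ|² 4πρ² dρ over ρ ≤ 0.95a_0.
A² is fixed by ∫₀^∞ 4πρ²|φ|² dρ = 1, i.e. A² = (π·a_0^3)^(−1).
In terms of u = ρ/a_0 (A², 4π and the length scale all cancel between numerator and denominator), P = [∫_{0}^{0.95} u^2·e^(-2·u) du] / [∫_{0}^{∞} u^2·e^(-2·u) du].
An antiderivative of u^2·e^(-2·u) is -(2·u^2 + 2·u + 1)·e^(-2·u)/4; evaluating from 0 to 0.95 gives 1/4 - 941·e^(-19/10)/800, while the full integral is 1/4.
This evaluates to P = 0.2963.

P ≈ 0.296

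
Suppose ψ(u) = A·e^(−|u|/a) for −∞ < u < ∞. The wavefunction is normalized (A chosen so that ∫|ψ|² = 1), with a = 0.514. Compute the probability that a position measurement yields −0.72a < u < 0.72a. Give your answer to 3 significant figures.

P ≈ 0.763

The probability is P = ∫ |ψ|² du over [−0.72a, 0.72a].
Since A² = 1/(a), this is the region integral divided by the full normalization integral.
Both integrals are even about u = 0, so only the u ≥ 0 halves are needed (the factors of 2 cancel). Let t = u/a; then A² and the length scale cancel, so P = ∫_{0}^{0.72} e^(-2·t) dt ÷ ∫_{0}^{∞} e^(-2·t) dt.
Using ∫ e^(-2·t) dt = -e^(-2·t)/2, the numerator is 1/2 - e^(-36/25)/2 and the denominator is 1/2.
Taking the ratio, P = 0.7631.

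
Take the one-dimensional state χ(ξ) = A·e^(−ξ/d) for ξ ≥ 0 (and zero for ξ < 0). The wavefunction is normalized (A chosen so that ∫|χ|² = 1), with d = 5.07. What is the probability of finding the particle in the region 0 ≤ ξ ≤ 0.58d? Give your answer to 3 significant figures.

P ≈ 0.687

P = ∫_{0}^{0.58d} |χ(ξ)|² dξ.
The normalization integral ∫|χ|²dξ over the whole domain equals d/2·A², and A² cancels in the ratio.
Substituting u = ξ/d, A² and the length scale cancel in the ratio: P = ∫_{0}^{0.58} e^(-2·u) du / ∫_{0}^{∞} e^(-2·u) du.
An antiderivative of e^(-2·u) is -e^(-2·u)/2; evaluating from 0 to 0.58 gives 1/2 - e^(-29/25)/2, while the full integral is 1/2.
Evaluating gives P = 0.6865.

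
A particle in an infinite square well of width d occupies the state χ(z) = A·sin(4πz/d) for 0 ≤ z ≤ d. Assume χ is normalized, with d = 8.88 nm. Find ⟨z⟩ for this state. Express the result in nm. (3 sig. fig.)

⟨z⟩ ≈ 4.44 nm

By definition ⟨z⟩ = ∫ z |χ(z)|² dz.
Using sin²θ = (1 − cos 2θ)/2, evaluating both integrals, ⟨z⟩ = d/2.
Putting d = 8.88 gives 4.440.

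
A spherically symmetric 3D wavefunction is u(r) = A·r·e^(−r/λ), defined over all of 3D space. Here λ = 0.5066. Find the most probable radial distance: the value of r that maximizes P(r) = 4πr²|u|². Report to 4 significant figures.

r ≈ 1.013

Differentiate P(r) = 4πr²|u|² with respect to r and set to zero.
Solving yields r = 2·λ.
With λ = 0.5066, the most probable radial distance is 1.0132.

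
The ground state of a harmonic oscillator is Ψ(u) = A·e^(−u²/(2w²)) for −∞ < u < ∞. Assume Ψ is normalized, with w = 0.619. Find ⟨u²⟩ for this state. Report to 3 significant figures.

By definition ⟨u²⟩ = ∫ u^2 |Ψ(u)|² du.
Differentiating ∫e^(−αu²) du = √(π/α) under α to get the higher moments, the ratio of the moment integral to the normalization integral gives ⟨u²⟩ = w^2/2.
With w = 0.619, ⟨u^2⟩ = 0.1916.

⟨u^2⟩ ≈ 0.192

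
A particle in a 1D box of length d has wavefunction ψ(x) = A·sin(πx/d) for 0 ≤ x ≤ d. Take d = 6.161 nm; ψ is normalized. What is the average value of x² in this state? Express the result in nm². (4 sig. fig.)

By definition ⟨x²⟩ = ∫ x^2 |ψ(x)|² dx.
The ratio of the moment integral to the normalization integral gives ⟨x²⟩ = -d^2/(2·π^2) + d^2/3.
Putting d = 6.161 gives 10.730.

⟨x^2⟩ ≈ 10.73 nm^2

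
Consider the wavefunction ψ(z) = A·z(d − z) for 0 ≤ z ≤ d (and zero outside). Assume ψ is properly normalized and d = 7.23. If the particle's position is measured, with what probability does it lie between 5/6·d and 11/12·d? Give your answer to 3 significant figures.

P = ∫_{5/6·d}^{11/12·d} |ψ(z)|² dz.
Since A² = 1/(d^5/30), this is the region integral divided by the full normalization integral.
In terms of u = z/d (A² and the length scale cancel between numerator and denominator), P = [∫_{5/6}^{11/12} u^2·(1 - u)^2 du] / [∫_{0}^{1} u^2·(1 - u)^2 du].
An antiderivative of u^2·(1 - u)^2 is u^3·(6·u^2 - 15·u + 10)/30; evaluating from 5/6 to 11/12 gives ≈ 0.0010135, while the full integral is 1/30.
Taking the ratio, P = 0.03041.

P ≈ 0.0304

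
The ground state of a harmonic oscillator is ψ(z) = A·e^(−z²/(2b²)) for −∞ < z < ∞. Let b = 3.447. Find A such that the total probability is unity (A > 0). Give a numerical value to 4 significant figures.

A ≈ 0.4046

Normalization requires ∫|ψ|² dz = 1, integrated from −∞ to ∞.
With ∫_{−∞}^{∞} z^(2m) e^(−αz²) dz = (2m−1)!!·√π / (2^m α^(m+1/2)), ∫|ψ|² dz = A²·(√(π)·b).
Plugging in b = 3.447 yields A = 0.40457.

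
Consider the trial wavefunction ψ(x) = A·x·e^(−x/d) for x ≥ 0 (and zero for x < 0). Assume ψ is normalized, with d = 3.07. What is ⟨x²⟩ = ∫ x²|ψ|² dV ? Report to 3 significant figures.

The expectation value is the |ψ|²-weighted average of x^2: ∫ x^2|ψ|² dx.
Since the A² factors cancel between numerator and denominator, ⟨x²⟩ = 3·d^2.
With d = 3.07, ⟨x^2⟩ = 28.27.

⟨x^2⟩ ≈ 28.3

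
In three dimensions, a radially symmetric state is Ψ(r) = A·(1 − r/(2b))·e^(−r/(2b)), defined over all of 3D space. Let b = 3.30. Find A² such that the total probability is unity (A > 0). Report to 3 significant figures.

Require ∫ |Ψ|² 4πr² dr = 1 over the whole domain.
(Spherical symmetry: dV = 4πr² dr.)
∫|Ψ|² 4πr² dr = A²·(8·π·b^3).
So A² = (8·π·b^3)^(−1).
Substituting b = 3.30 gives A² = 0.001107, so A = 0.03327.

A^2 ≈ 0.00111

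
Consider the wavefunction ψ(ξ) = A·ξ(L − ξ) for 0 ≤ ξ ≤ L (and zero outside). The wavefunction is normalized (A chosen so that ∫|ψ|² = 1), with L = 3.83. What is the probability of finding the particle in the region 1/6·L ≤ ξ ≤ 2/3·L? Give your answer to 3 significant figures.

The probability is P = ∫ |ψ|² dξ over [1/6·L, 2/3·L].
The normalization integral ∫|ψ|²dξ over the whole domain equals L^5/30·A², and A² cancels in the ratio.
Substituting u = ξ/L, A² and the length scale cancel in the ratio: P = ∫_{1/6}^{2/3} u^2·(1 - u)^2 du / ∫_{0}^{1} u^2·(1 - u)^2 du.
With ∫ u^2·(1 - u)^2 du = u^3·(6·u^2 - 15·u + 10)/30 + C, the region integral is 163/6480 and the full one is 1/30.
This works out to P = 163/216.

P ≈ 0.755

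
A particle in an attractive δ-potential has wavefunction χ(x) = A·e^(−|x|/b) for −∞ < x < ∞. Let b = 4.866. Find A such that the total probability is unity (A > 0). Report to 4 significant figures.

A ≈ 0.4533

The normalization condition is ∫|χ|² dx = 1 from −∞ to ∞.
Recall ∫₀^∞ x^m e^(−x/β) dx = m!·β^(m+1), carrying out the integral gives A² · b.
With b = 4.866: A² = 0.20551 and A = 0.45333.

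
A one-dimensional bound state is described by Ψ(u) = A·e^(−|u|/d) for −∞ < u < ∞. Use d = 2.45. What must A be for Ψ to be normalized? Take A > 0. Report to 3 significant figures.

Normalization requires ∫|Ψ|² du = 1, integrated from −∞ to ∞.
With ∫₀^∞ u^0 e^(−αu) du = 0!/α^1, carrying out the integral gives A² · d.
Hence A² = 1/[d].
Plugging in d = 2.45 yields A = 0.6389.

A ≈ 0.639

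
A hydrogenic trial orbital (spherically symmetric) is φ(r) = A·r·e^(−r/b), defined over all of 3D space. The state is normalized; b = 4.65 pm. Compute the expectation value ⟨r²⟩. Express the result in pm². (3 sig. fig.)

⟨r²⟩ = ∫ r^2 |φ|² 4πr² dr over the full domain.
With ∫₀^∞ r^6 e^(−αr) dr = 6!/α^7, the ratio of the moment integral to the normalization integral gives ⟨r²⟩ = 15·b^2/2.
With b = 4.65, ⟨r^2⟩ = 162.2.

⟨r^2⟩ ≈ 162 pm^2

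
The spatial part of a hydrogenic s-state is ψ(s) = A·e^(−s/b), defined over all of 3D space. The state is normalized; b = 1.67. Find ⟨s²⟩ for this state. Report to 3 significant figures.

⟨s²⟩ = ∫ s^2 |ψ|² 4πs² ds over the full domain.
Since the A² factors cancel between numerator and denominator, ⟨s²⟩ = 3·b^2.
Putting b = 1.67 gives 8.367.

⟨s^2⟩ ≈ 8.37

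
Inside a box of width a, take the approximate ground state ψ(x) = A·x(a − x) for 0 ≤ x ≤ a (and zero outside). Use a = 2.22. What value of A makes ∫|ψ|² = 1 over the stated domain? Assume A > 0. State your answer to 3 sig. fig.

A ≈ 0.746

We need A² ∫|f|² dx = 1, taking the integral from 0 to a.
Expanding the polynomial and integrating term by term, with ψ = A·x(a − x), the integral evaluates to A²·[a^5/30].
Plugging in a = 2.22 yields A = 0.7459.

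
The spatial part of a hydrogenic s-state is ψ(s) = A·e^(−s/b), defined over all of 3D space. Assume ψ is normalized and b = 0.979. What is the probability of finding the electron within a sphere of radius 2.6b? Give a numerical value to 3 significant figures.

P ≈ 0.891

P = ∫ |ψ|² 4πs² ds over s ≤ 2.6b.
The full normalization integral is A²·[π·b^3] = 1, fixing A².
Let u = s/b; then A², 4π and the length scale all cancel, so P = ∫_{0}^{2.6} u^2·e^(-2·u) du ÷ ∫_{0}^{∞} u^2·e^(-2·u) du.
With ∫ u^2·e^(-2·u) du = -(2·u^2 + 2·u + 1)·e^(-2·u)/4 + C, the region integral is 1/4 - 493·e^(-26/5)/100 and the full one is 1/4.
This evaluates to P = 0.8912.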